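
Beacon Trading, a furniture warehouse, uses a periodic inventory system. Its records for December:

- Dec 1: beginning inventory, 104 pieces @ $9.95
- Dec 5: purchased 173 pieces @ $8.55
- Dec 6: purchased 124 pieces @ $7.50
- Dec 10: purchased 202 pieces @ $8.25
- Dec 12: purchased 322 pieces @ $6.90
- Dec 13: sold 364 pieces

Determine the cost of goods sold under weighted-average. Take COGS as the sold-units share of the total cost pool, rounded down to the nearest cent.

Dec 13, sell 364: 364/925 × $7,332.25 → $2,885.33
Ending inventory (cost pool remaining) = $4,446.92
Check: goods available $7,332.25 = COGS $2,885.33 + ending $4,446.92

COGS = $2,885.33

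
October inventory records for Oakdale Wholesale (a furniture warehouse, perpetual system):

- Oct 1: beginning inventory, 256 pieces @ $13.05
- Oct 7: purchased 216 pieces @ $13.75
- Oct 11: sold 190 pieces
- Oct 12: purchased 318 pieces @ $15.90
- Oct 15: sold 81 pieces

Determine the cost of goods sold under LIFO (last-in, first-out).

Oct 11, 190 sold [LIFO — newest first]: 190 @ $13.75 = $2,612.50
Oct 15, 81 sold [LIFO — newest first]: 81 @ $15.90 = $1,287.90
Total COGS = $2,612.50 + $1,287.90 = $3,900.40
Ending inventory: 256 @ $13.05 + 26 @ $13.75 + 237 @ $15.90 = $7,466.60
Check: goods available $11,367.00 = COGS $3,900.40 + ending $7,466.60

COGS = $3,900.40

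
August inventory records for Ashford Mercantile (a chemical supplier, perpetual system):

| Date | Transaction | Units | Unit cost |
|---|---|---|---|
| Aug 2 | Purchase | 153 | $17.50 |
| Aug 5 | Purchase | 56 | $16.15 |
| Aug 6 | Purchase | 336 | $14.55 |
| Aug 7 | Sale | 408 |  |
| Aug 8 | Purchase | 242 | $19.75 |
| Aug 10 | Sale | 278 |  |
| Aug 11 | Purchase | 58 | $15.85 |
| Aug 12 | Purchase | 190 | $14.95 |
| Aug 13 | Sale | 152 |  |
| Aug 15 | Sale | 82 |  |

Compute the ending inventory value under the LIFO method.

Ending inventory = $1,989.40

Aug 7, 408 sold [LIFO — newest first]: 336 @ $14.55 + 56 @ $16.15 + 16 @ $17.50 = $6,073.20
Aug 10, 278 sold [LIFO — newest first]: 242 @ $19.75 + 36 @ $17.50 = $5,409.50
Aug 13, 152 sold [LIFO — newest first]: 152 @ $14.95 = $2,272.40
Aug 15, 82 sold [LIFO — newest first]: 38 @ $14.95 + 44 @ $15.85 = $1,265.50
Total COGS = $6,073.20 + $5,409.50 + $2,272.40 + $1,265.50 = $15,020.60
Ending inventory: 101 @ $17.50 + 14 @ $15.85 = $1,989.40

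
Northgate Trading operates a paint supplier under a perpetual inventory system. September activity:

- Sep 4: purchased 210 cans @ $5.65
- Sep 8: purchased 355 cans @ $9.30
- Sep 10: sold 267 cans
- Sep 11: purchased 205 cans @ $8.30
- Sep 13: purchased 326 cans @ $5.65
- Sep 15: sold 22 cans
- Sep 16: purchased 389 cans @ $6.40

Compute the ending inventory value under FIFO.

Sep 10, 267 sold [FIFO — oldest first]: 210 @ $5.65 + 57 @ $9.30 = $1,716.60
Sep 15, 22 sold [FIFO — oldest first]: 22 @ $9.30 = $204.60
Total COGS = $1,716.60 + $204.60 = $1,921.20
Ending inventory: 276 @ $9.30 + 205 @ $8.30 + 326 @ $5.65 + 389 @ $6.40 = $8,599.80
Check: goods available $10,521.00 = COGS $1,921.20 + ending $8,599.80

Ending inventory = $8,599.80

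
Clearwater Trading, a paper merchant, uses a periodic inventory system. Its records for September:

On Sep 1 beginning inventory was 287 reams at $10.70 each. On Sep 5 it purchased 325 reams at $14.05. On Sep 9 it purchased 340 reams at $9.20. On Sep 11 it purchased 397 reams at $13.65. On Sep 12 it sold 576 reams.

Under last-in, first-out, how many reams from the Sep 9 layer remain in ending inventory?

Sep 12, 576 sold [LIFO — newest first]: 397 @ $13.65 + 179 @ $9.20 = $7,065.85
Ending inventory: 287 @ $10.70 + 325 @ $14.05 + 161 @ $9.20 = $9,118.35

161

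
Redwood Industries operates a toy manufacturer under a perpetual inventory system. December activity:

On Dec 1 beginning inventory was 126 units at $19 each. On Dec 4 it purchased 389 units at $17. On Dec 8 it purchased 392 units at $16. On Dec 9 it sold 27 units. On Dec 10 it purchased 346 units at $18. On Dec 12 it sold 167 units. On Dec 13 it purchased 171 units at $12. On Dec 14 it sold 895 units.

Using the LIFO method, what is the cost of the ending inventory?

Dec 9, 27 sold [LIFO — newest first]: 27 @ $16 = $432
Dec 12, 167 sold [LIFO — newest first]: 167 @ $18 = $3,006
Dec 14, 895 sold [LIFO — newest first]: 171 @ $12 + 179 @ $18 + 365 @ $16 + 180 @ $17 = $14,174
Total COGS = $432 + $3,006 + $14,174 = $17,612
Ending inventory: 126 @ $19 + 209 @ $17 = $5,947

Ending inventory = $5,947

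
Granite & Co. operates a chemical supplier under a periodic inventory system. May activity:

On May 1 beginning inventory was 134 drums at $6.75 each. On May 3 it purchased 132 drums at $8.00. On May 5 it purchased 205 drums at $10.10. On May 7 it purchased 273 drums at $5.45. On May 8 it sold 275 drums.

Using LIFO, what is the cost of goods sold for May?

May 8, 275 sold [LIFO — newest first]: 273 @ $5.45 + 2 @ $10.10 = $1,508.05
Ending inventory: 134 @ $6.75 + 132 @ $8.00 + 203 @ $10.10 = $4,010.80

COGS = $1,508.05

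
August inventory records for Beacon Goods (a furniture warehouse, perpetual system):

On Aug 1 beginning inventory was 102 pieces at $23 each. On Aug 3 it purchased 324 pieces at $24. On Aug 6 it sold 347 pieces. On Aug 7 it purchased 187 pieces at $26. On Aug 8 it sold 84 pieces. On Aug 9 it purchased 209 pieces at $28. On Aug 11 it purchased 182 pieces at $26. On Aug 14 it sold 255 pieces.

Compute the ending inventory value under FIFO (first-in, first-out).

Ending inventory = $8,540

Aug 6, 347 sold [FIFO — oldest first]: 102 @ $23 + 245 @ $24 = $8,226
Aug 8, 84 sold [FIFO — oldest first]: 79 @ $24 + 5 @ $26 = $2,026
Aug 14, 255 sold [FIFO — oldest first]: 182 @ $26 + 73 @ $28 = $6,776
Total COGS = $8,226 + $2,026 + $6,776 = $17,028
Ending inventory: 136 @ $28 + 182 @ $26 = $8,540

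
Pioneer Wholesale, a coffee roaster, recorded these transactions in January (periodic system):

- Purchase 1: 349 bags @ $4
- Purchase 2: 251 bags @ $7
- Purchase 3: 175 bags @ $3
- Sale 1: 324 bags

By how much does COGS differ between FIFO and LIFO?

$272

FIFO COGS: 324 @ $4 = $1,296
LIFO COGS: 175 @ $3 + 149 @ $7 = $1,568
Difference = |$1,296 − $1,568| = $272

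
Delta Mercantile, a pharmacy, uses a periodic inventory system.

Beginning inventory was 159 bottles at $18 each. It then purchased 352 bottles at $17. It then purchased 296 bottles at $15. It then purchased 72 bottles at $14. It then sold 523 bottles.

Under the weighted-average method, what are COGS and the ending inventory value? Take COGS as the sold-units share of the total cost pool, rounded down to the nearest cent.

COGS = $8,504.84; ending inventory = $5,789.16

Sale 1, sell 523: 523/879 × $14,294.00 → $8,504.84
Ending inventory (cost pool remaining) = $5,789.16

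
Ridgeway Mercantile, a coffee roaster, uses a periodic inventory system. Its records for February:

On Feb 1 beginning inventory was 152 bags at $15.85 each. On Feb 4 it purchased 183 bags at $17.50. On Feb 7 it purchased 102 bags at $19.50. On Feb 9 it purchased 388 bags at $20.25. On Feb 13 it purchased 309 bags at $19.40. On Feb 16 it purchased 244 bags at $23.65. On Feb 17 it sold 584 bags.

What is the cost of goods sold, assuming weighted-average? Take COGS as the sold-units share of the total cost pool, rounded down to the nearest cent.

COGS = $11,537.13

Feb 17, sell 584: 584/1378 × $27,222.90 → $11,537.13
Ending inventory (cost pool remaining) = $15,685.77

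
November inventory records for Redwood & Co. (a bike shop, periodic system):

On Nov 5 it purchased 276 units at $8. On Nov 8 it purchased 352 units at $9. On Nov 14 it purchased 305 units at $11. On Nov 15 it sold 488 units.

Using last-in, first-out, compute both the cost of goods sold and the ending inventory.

COGS = $5,002; ending inventory = $3,729

Nov 15, 488 sold [LIFO — newest first]: 305 @ $11 + 183 @ $9 = $5,002
Ending inventory: 276 @ $8 + 169 @ $9 = $3,729
Check: goods available $8,731 = COGS $5,002 + ending $3,729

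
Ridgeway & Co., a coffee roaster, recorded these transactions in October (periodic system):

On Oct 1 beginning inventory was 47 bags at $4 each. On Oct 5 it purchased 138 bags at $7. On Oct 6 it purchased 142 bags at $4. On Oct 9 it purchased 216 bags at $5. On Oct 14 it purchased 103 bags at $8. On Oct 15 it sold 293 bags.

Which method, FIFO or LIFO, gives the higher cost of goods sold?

LIFO

FIFO COGS: 47 @ $4 + 138 @ $7 + 108 @ $4 = $1,586
LIFO COGS: 103 @ $8 + 190 @ $5 = $1,774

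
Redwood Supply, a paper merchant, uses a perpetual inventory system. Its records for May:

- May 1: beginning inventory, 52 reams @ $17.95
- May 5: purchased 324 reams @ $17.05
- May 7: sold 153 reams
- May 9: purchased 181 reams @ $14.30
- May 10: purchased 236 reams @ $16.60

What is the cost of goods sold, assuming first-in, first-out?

May 7, 153 sold [FIFO — oldest first]: 52 @ $17.95 + 101 @ $17.05 = $2,655.45
Ending inventory: 223 @ $17.05 + 181 @ $14.30 + 236 @ $16.60 = $10,308.05

COGS = $2,655.45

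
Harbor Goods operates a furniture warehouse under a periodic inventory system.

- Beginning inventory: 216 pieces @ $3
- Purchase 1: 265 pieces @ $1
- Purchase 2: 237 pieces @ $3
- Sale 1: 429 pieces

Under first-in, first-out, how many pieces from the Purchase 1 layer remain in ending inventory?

Sale 1 (429) [FIFO — oldest first]: 216 @ $3 + 213 @ $1 = $861
Ending inventory: 52 @ $1 + 237 @ $3 = $763

52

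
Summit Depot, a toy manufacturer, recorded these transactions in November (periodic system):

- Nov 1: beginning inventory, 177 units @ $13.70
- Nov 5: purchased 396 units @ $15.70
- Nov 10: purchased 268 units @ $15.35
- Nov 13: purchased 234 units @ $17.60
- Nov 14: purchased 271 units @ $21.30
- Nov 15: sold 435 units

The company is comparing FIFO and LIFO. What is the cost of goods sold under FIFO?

COGS = $6,475.50

FIFO COGS: 177 @ $13.70 + 258 @ $15.70 = $6,475.50
LIFO COGS: 271 @ $21.30 + 164 @ $17.60 = $8,658.70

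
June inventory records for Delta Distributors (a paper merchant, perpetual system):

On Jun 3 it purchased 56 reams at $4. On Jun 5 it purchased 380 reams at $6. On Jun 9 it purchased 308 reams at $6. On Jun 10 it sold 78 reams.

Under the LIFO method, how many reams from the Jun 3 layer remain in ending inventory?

Jun 10, 78 sold [LIFO — newest first]: 78 @ $6 = $468
Ending inventory: 56 @ $4 + 380 @ $6 + 230 @ $6 = $3,884
Check: goods available $4,352 = COGS $468 + ending $3,884

56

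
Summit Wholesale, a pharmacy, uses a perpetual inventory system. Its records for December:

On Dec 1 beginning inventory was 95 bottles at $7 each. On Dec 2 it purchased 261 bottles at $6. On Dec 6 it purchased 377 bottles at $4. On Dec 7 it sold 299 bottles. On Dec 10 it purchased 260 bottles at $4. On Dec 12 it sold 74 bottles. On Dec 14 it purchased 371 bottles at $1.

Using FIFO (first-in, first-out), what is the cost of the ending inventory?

Dec 7, 299 sold [FIFO — oldest first]: 95 @ $7 + 204 @ $6 = $1,889
Dec 12, 74 sold [FIFO — oldest first]: 57 @ $6 + 17 @ $4 = $410
Total COGS = $1,889 + $410 = $2,299
Ending inventory: 360 @ $4 + 260 @ $4 + 371 @ $1 = $2,851

Ending inventory = $2,851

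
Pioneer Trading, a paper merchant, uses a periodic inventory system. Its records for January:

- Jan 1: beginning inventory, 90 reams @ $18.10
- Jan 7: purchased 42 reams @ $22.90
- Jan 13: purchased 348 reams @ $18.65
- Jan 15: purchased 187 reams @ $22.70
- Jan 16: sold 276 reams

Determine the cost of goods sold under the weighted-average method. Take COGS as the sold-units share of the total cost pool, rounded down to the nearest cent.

Jan 16, sell 276: 276/667 × $13,325.90 → $5,514.16
Ending inventory (cost pool remaining) = $7,811.74
Check: goods available $13,325.90 = COGS $5,514.16 + ending $7,811.74

COGS = $5,514.16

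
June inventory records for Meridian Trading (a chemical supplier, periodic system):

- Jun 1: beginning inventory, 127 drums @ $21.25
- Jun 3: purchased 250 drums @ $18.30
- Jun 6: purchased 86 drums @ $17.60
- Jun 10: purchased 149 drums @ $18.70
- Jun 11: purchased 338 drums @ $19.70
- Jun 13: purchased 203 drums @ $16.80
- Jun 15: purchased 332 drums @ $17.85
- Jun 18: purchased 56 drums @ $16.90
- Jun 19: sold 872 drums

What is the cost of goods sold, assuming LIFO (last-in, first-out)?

Jun 19, 872 sold [LIFO — newest first]: 56 @ $16.90 + 332 @ $17.85 + 203 @ $16.80 + 281 @ $19.70 = $15,818.70
Ending inventory: 127 @ $21.25 + 250 @ $18.30 + 86 @ $17.60 + 149 @ $18.70 + 57 @ $19.70 = $12,696.55

COGS = $15,818.70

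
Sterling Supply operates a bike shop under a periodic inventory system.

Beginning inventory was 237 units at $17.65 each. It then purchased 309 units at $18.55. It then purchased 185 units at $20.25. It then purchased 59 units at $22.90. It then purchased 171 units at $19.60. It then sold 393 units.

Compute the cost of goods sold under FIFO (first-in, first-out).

Sale 1 (393) [FIFO — oldest first]: 237 @ $17.65 + 156 @ $18.55 = $7,076.85
Ending inventory: 153 @ $18.55 + 185 @ $20.25 + 59 @ $22.90 + 171 @ $19.60 = $11,287.10

COGS = $7,076.85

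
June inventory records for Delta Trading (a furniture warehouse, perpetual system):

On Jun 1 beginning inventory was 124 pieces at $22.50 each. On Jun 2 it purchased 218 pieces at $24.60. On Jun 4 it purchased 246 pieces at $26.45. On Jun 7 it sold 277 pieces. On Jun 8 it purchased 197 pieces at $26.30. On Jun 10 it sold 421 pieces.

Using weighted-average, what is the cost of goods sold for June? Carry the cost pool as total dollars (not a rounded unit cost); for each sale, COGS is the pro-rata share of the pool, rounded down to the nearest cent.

COGS = $17,625.40

After Jun 1: 124 on hand, pool $2,790.00 (≈ $22.5000 each)
After Jun 2: 342 on hand, pool $8,152.80 (≈ $23.8386 each)
After Jun 4: 588 on hand, pool $14,659.50 (≈ $24.9311 each)
Jun 7, sell 277: 277/588 × $14,659.50 → $6,905.92
After Jun 8: 508 on hand, pool $12,934.68 (≈ $25.4620 each)
Jun 10, sell 421: 421/508 × $12,934.68 → $10,719.48
Total COGS = $6,905.92 + $10,719.48 = $17,625.40
Ending inventory (cost pool remaining) = $2,215.20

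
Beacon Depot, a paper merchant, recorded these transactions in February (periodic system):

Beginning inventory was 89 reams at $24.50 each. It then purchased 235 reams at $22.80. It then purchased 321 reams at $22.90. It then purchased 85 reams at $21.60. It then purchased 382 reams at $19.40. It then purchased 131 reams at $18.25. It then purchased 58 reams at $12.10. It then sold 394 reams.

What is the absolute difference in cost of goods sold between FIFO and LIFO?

FIFO COGS: 89 @ $24.50 + 235 @ $22.80 + 70 @ $22.90 = $9,141.50
LIFO COGS: 58 @ $12.10 + 131 @ $18.25 + 205 @ $19.40 = $7,069.55
Difference = |$9,141.50 − $7,069.55| = $2,071.95

$2,071.95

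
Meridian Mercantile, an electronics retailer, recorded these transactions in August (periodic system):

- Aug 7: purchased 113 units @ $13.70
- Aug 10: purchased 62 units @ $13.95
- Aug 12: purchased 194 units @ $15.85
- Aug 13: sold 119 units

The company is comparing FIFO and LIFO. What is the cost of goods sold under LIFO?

FIFO COGS: 113 @ $13.70 + 6 @ $13.95 = $1,631.80
LIFO COGS: 119 @ $15.85 = $1,886.15

COGS = $1,886.15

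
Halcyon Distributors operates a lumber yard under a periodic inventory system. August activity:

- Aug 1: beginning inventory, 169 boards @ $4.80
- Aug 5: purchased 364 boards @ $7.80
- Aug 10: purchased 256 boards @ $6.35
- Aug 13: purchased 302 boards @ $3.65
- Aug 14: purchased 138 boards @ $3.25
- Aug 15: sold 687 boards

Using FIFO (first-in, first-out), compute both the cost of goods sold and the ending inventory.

Aug 15, 687 sold [FIFO — oldest first]: 169 @ $4.80 + 364 @ $7.80 + 154 @ $6.35 = $4,628.30
Ending inventory: 102 @ $6.35 + 302 @ $3.65 + 138 @ $3.25 = $2,198.50
Check: goods available $6,826.80 = COGS $4,628.30 + ending $2,198.50

COGS = $4,628.30; ending inventory = $2,198.50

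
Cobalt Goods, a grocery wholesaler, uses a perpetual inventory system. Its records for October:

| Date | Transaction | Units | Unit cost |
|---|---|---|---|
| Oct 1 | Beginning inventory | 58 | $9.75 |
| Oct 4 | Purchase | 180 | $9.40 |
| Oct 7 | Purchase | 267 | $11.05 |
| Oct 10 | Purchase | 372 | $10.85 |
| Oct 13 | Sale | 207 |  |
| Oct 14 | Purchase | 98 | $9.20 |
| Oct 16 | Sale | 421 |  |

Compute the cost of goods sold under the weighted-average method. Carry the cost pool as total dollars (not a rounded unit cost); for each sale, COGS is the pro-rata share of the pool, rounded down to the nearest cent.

COGS = $6,547.44

After Oct 1: 58 on hand, pool $565.50 (≈ $9.7500 each)
After Oct 4: 238 on hand, pool $2,257.50 (≈ $9.4853 each)
After Oct 7: 505 on hand, pool $5,207.85 (≈ $10.3126 each)
After Oct 10: 877 on hand, pool $9,244.05 (≈ $10.5405 each)
Oct 13, sell 207: 207/877 × $9,244.05 → $2,181.89
After Oct 14: 768 on hand, pool $7,963.76 (≈ $10.3695 each)
Oct 16, sell 421: 421/768 × $7,963.76 → $4,365.55
Total COGS = $2,181.89 + $4,365.55 = $6,547.44
Ending inventory (cost pool remaining) = $3,598.21
Check: goods available $10,145.65 = COGS $6,547.44 + ending $3,598.21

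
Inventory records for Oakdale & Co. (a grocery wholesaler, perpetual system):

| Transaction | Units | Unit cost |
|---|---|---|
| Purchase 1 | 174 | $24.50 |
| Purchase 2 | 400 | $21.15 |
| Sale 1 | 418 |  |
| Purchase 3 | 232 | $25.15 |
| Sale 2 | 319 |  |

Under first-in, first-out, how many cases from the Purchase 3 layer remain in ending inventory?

Sale 1 (418) [FIFO — oldest first]: 174 @ $24.50 + 244 @ $21.15 = $9,423.60
Sale 2 (319) [FIFO — oldest first]: 156 @ $21.15 + 163 @ $25.15 = $7,398.85
Total COGS = $9,423.60 + $7,398.85 = $16,822.45
Ending inventory: 69 @ $25.15 = $1,735.35

69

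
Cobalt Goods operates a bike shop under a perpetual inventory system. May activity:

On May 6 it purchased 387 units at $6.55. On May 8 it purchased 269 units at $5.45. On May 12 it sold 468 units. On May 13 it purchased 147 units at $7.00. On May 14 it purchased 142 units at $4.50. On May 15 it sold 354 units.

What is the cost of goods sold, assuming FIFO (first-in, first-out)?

COGS = $5,115.40

May 12, 468 sold [FIFO — oldest first]: 387 @ $6.55 + 81 @ $5.45 = $2,976.30
May 15, 354 sold [FIFO — oldest first]: 188 @ $5.45 + 147 @ $7.00 + 19 @ $4.50 = $2,139.10
Total COGS = $2,976.30 + $2,139.10 = $5,115.40
Ending inventory: 123 @ $4.50 = $553.50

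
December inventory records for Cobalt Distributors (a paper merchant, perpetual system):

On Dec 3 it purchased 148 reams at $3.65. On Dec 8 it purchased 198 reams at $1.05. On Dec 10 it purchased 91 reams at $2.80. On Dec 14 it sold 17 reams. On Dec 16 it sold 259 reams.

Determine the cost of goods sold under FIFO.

COGS = $674.60

Dec 14, 17 sold [FIFO — oldest first]: 17 @ $3.65 = $62.05
Dec 16, 259 sold [FIFO — oldest first]: 131 @ $3.65 + 128 @ $1.05 = $612.55
Total COGS = $62.05 + $612.55 = $674.60
Ending inventory: 70 @ $1.05 + 91 @ $2.80 = $328.30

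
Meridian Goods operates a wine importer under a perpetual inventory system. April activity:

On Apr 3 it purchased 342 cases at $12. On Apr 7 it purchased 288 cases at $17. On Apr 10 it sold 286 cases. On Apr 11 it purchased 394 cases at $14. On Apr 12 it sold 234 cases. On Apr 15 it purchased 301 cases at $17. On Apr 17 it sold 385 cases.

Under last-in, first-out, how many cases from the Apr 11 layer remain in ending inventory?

Apr 10, 286 sold [LIFO — newest first]: 286 @ $17 = $4,862
Apr 12, 234 sold [LIFO — newest first]: 234 @ $14 = $3,276
Apr 17, 385 sold [LIFO — newest first]: 301 @ $17 + 84 @ $14 = $6,293
Total COGS = $4,862 + $3,276 + $6,293 = $14,431
Ending inventory: 342 @ $12 + 2 @ $17 + 76 @ $14 = $5,202
Check: goods available $19,633 = COGS $14,431 + ending $5,202

76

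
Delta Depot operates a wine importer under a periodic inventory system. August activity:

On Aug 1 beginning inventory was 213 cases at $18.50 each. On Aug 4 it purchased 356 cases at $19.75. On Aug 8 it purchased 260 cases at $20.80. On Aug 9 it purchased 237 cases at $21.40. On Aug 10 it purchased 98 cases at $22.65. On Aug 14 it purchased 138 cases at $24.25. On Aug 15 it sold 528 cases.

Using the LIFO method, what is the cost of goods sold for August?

Aug 15, 528 sold [LIFO — newest first]: 138 @ $24.25 + 98 @ $22.65 + 237 @ $21.40 + 55 @ $20.80 = $11,782.00
Ending inventory: 213 @ $18.50 + 356 @ $19.75 + 205 @ $20.80 = $15,235.50

COGS = $11,782.00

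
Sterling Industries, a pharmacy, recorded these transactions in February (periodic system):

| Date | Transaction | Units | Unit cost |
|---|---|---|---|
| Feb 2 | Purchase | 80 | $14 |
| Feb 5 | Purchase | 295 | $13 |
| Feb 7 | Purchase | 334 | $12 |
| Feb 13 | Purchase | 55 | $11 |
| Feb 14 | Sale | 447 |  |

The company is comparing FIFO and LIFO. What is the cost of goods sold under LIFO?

COGS = $5,367

FIFO COGS: 80 @ $14 + 295 @ $13 + 72 @ $12 = $5,819
LIFO COGS: 55 @ $11 + 334 @ $12 + 58 @ $13 = $5,367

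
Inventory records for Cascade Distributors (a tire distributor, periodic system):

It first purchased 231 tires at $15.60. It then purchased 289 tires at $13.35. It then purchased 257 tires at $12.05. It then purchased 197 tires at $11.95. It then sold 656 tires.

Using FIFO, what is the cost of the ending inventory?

Ending inventory = $3,812.20

Sale 1 (656) [FIFO — oldest first]: 231 @ $15.60 + 289 @ $13.35 + 136 @ $12.05 = $9,100.55
Ending inventory: 121 @ $12.05 + 197 @ $11.95 = $3,812.20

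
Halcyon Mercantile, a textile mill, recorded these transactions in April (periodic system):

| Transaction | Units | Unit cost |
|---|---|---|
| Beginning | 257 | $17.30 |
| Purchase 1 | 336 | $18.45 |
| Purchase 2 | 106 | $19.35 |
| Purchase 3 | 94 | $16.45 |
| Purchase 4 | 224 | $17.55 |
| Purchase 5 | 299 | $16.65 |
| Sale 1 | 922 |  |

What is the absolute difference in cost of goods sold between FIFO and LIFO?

$328.15

FIFO COGS: 257 @ $17.30 + 336 @ $18.45 + 106 @ $19.35 + 94 @ $16.45 + 129 @ $17.55 = $16,506.65
LIFO COGS: 299 @ $16.65 + 224 @ $17.55 + 94 @ $16.45 + 106 @ $19.35 + 199 @ $18.45 = $16,178.50
Difference = |$16,506.65 − $16,178.50| = $328.15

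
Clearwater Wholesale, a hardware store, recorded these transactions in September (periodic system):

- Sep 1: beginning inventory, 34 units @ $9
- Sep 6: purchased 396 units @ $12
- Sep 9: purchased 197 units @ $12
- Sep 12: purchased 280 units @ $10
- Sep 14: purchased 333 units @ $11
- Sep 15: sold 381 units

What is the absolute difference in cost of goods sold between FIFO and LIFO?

$327

FIFO COGS: 34 @ $9 + 347 @ $12 = $4,470
LIFO COGS: 333 @ $11 + 48 @ $10 = $4,143
Difference = |$4,470 − $4,143| = $327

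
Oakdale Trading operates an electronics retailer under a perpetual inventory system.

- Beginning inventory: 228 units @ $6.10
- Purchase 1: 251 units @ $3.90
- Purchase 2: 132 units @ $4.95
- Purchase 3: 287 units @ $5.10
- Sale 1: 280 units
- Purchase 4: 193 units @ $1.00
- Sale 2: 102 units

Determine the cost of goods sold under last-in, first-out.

Sale 1 (280) [LIFO — newest first]: 280 @ $5.10 = $1,428.00
Sale 2 (102) [LIFO — newest first]: 102 @ $1.00 = $102.00
Total COGS = $1,428.00 + $102.00 = $1,530.00
Ending inventory: 228 @ $6.10 + 251 @ $3.90 + 132 @ $4.95 + 7 @ $5.10 + 91 @ $1.00 = $3,149.80
Check: goods available $4,679.80 = COGS $1,530.00 + ending $3,149.80

COGS = $1,530.00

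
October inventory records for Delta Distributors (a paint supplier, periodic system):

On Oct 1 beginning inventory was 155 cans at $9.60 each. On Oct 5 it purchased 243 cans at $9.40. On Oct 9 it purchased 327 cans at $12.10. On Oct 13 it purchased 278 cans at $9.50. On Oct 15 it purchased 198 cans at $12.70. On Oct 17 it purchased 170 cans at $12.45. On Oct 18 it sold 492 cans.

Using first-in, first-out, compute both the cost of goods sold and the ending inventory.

Oct 18, 492 sold [FIFO — oldest first]: 155 @ $9.60 + 243 @ $9.40 + 94 @ $12.10 = $4,909.60
Ending inventory: 233 @ $12.10 + 278 @ $9.50 + 198 @ $12.70 + 170 @ $12.45 = $10,091.40

COGS = $4,909.60; ending inventory = $10,091.40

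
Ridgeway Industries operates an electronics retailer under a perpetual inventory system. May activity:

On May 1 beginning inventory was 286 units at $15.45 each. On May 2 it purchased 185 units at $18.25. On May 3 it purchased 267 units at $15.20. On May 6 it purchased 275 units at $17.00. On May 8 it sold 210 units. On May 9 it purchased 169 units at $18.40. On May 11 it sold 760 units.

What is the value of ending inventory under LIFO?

May 8, 210 sold [LIFO — newest first]: 210 @ $17.00 = $3,570.00
May 11, 760 sold [LIFO — newest first]: 169 @ $18.40 + 65 @ $17.00 + 267 @ $15.20 + 185 @ $18.25 + 74 @ $15.45 = $12,792.55
Total COGS = $3,570.00 + $12,792.55 = $16,362.55
Ending inventory: 212 @ $15.45 = $3,275.40
Check: goods available $19,637.95 = COGS $16,362.55 + ending $3,275.40

Ending inventory = $3,275.40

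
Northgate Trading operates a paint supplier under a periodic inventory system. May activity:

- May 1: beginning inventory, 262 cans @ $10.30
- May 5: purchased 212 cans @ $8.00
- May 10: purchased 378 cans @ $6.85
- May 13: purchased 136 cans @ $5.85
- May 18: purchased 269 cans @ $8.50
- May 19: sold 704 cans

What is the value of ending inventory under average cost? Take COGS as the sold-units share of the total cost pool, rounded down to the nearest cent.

May 19, sell 704: 704/1257 × $10,066.00 → $5,637.60
Ending inventory (cost pool remaining) = $4,428.40
Check: goods available $10,066.00 = COGS $5,637.60 + ending $4,428.40

Ending inventory = $4,428.40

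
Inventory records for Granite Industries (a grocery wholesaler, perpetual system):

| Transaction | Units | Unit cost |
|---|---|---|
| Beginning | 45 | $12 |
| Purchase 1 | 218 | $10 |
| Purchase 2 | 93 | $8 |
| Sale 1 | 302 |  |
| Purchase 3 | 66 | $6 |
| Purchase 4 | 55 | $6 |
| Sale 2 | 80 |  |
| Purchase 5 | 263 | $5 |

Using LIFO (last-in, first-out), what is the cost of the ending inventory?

Sale 1 (302) [LIFO — newest first]: 93 @ $8 + 209 @ $10 = $2,834
Sale 2 (80) [LIFO — newest first]: 55 @ $6 + 25 @ $6 = $480
Total COGS = $2,834 + $480 = $3,314
Ending inventory: 45 @ $12 + 9 @ $10 + 41 @ $6 + 263 @ $5 = $2,191

Ending inventory = $2,191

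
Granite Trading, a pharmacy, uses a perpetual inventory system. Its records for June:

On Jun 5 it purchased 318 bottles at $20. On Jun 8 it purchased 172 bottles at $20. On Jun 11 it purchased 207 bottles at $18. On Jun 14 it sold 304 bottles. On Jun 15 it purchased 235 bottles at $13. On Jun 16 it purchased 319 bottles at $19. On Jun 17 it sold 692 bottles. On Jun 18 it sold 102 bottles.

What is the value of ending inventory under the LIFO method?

Jun 14, 304 sold [LIFO — newest first]: 207 @ $18 + 97 @ $20 = $5,666
Jun 17, 692 sold [LIFO — newest first]: 319 @ $19 + 235 @ $13 + 75 @ $20 + 63 @ $20 = $11,876
Jun 18, 102 sold [LIFO — newest first]: 102 @ $20 = $2,040
Total COGS = $5,666 + $11,876 + $2,040 = $19,582
Ending inventory: 153 @ $20 = $3,060

Ending inventory = $3,060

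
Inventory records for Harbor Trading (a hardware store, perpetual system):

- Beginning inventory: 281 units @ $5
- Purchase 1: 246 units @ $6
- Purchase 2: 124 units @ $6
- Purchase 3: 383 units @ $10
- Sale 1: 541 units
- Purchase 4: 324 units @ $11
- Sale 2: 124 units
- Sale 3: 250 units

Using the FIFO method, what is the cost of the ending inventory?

Ending inventory = $4,754

Sale 1 (541) [FIFO — oldest first]: 281 @ $5 + 246 @ $6 + 14 @ $6 = $2,965
Sale 2 (124) [FIFO — oldest first]: 110 @ $6 + 14 @ $10 = $800
Sale 3 (250) [FIFO — oldest first]: 250 @ $10 = $2,500
Total COGS = $2,965 + $800 + $2,500 = $6,265
Ending inventory: 119 @ $10 + 324 @ $11 = $4,754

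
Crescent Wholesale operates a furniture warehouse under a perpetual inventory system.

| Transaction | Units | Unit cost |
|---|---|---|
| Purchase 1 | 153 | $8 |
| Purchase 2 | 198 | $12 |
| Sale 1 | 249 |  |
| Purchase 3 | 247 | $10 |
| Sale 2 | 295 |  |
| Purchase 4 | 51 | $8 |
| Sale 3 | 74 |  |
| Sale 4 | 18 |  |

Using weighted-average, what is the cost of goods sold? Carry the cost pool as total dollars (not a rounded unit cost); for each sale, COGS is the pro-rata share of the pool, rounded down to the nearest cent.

After Purchase 1: 153 on hand, pool $1,224.00 (≈ $8.0000 each)
After Purchase 2: 351 on hand, pool $3,600.00 (≈ $10.2564 each)
Sale 1, sell 249: 249/351 × $3,600.00 → $2,553.84
After Purchase 3: 349 on hand, pool $3,516.16 (≈ $10.0750 each)
Sale 2, sell 295: 295/349 × $3,516.16 → $2,972.11
After Purchase 4: 105 on hand, pool $952.05 (≈ $9.0671 each)
Sale 3, sell 74: 74/105 × $952.05 → $670.96
Sale 4, sell 18: 18/31 × $281.09 → $163.21
Total COGS = $2,553.84 + $2,972.11 + $670.96 + $163.21 = $6,360.12
Ending inventory (cost pool remaining) = $117.88

COGS = $6,360.12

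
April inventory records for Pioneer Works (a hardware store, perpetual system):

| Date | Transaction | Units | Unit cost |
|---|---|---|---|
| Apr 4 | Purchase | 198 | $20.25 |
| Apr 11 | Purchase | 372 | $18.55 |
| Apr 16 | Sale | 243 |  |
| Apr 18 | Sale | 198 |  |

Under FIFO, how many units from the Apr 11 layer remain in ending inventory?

Apr 16, 243 sold [FIFO — oldest first]: 198 @ $20.25 + 45 @ $18.55 = $4,844.25
Apr 18, 198 sold [FIFO — oldest first]: 198 @ $18.55 = $3,672.90
Total COGS = $4,844.25 + $3,672.90 = $8,517.15
Ending inventory: 129 @ $18.55 = $2,392.95

129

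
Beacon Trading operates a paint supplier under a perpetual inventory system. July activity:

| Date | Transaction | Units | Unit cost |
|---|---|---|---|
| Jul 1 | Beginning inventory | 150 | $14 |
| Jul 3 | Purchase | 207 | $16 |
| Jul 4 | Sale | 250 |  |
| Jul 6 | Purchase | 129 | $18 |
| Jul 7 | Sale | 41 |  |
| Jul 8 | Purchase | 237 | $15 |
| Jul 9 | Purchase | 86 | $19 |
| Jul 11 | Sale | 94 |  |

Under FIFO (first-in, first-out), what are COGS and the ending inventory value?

COGS = $5,916; ending inventory = $7,007

Jul 4, 250 sold [FIFO — oldest first]: 150 @ $14 + 100 @ $16 = $3,700
Jul 7, 41 sold [FIFO — oldest first]: 41 @ $16 = $656
Jul 11, 94 sold [FIFO — oldest first]: 66 @ $16 + 28 @ $18 = $1,560
Total COGS = $3,700 + $656 + $1,560 = $5,916
Ending inventory: 101 @ $18 + 237 @ $15 + 86 @ $19 = $7,007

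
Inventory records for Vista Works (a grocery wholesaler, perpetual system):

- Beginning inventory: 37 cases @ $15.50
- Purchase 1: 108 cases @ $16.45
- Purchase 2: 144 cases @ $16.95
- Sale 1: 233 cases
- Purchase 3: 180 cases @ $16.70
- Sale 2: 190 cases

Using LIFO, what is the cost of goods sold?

Sale 1 (233) [LIFO — newest first]: 144 @ $16.95 + 89 @ $16.45 = $3,904.85
Sale 2 (190) [LIFO — newest first]: 180 @ $16.70 + 10 @ $16.45 = $3,170.50
Total COGS = $3,904.85 + $3,170.50 = $7,075.35
Ending inventory: 37 @ $15.50 + 9 @ $16.45 = $721.55
Check: goods available $7,796.90 = COGS $7,075.35 + ending $721.55

COGS = $7,075.35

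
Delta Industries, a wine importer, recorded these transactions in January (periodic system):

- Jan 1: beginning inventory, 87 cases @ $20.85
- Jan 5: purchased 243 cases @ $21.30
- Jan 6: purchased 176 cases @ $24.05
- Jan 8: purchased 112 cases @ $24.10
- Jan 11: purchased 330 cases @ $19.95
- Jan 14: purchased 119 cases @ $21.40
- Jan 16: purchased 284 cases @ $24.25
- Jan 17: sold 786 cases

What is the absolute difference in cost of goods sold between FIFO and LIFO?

FIFO COGS: 87 @ $20.85 + 243 @ $21.30 + 176 @ $24.05 + 112 @ $24.10 + 168 @ $19.95 = $17,273.45
LIFO COGS: 284 @ $24.25 + 119 @ $21.40 + 330 @ $19.95 + 53 @ $24.10 = $17,294.40
Difference = |$17,273.45 − $17,294.40| = $20.95

$20.95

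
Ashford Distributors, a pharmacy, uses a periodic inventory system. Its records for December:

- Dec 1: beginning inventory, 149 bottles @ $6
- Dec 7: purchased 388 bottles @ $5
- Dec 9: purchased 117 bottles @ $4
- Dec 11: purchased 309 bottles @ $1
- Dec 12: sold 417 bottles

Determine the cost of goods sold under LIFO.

Dec 12, 417 sold [LIFO — newest first]: 309 @ $1 + 108 @ $4 = $741
Ending inventory: 149 @ $6 + 388 @ $5 + 9 @ $4 = $2,870
Check: goods available $3,611 = COGS $741 + ending $2,870

COGS = $741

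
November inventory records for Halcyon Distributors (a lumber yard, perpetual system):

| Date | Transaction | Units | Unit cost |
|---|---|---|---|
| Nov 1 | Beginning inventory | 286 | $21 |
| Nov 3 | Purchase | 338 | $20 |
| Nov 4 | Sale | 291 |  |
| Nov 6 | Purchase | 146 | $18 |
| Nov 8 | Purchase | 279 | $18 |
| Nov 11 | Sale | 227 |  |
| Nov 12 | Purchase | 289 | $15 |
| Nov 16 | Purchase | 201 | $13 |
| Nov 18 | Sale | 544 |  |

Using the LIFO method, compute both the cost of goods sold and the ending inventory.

Nov 4, 291 sold [LIFO — newest first]: 291 @ $20 = $5,820
Nov 11, 227 sold [LIFO — newest first]: 227 @ $18 = $4,086
Nov 18, 544 sold [LIFO — newest first]: 201 @ $13 + 289 @ $15 + 52 @ $18 + 2 @ $18 = $7,920
Total COGS = $5,820 + $4,086 + $7,920 = $17,826
Ending inventory: 286 @ $21 + 47 @ $20 + 144 @ $18 = $9,538
Check: goods available $27,364 = COGS $17,826 + ending $9,538

COGS = $17,826; ending inventory = $9,538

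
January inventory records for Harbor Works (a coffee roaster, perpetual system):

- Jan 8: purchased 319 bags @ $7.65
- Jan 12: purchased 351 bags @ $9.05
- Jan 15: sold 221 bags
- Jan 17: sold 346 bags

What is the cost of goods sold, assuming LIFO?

COGS = $4,828.95

Jan 15, 221 sold [LIFO — newest first]: 221 @ $9.05 = $2,000.05
Jan 17, 346 sold [LIFO — newest first]: 130 @ $9.05 + 216 @ $7.65 = $2,828.90
Total COGS = $2,000.05 + $2,828.90 = $4,828.95
Ending inventory: 103 @ $7.65 = $787.95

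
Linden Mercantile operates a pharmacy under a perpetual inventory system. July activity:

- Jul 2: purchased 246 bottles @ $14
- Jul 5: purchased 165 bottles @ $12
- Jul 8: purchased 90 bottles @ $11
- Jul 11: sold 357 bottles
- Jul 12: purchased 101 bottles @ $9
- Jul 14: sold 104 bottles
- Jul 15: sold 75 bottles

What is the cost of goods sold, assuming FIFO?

Jul 11, 357 sold [FIFO — oldest first]: 246 @ $14 + 111 @ $12 = $4,776
Jul 14, 104 sold [FIFO — oldest first]: 54 @ $12 + 50 @ $11 = $1,198
Jul 15, 75 sold [FIFO — oldest first]: 40 @ $11 + 35 @ $9 = $755
Total COGS = $4,776 + $1,198 + $755 = $6,729
Ending inventory: 66 @ $9 = $594
Check: goods available $7,323 = COGS $6,729 + ending $594

COGS = $6,729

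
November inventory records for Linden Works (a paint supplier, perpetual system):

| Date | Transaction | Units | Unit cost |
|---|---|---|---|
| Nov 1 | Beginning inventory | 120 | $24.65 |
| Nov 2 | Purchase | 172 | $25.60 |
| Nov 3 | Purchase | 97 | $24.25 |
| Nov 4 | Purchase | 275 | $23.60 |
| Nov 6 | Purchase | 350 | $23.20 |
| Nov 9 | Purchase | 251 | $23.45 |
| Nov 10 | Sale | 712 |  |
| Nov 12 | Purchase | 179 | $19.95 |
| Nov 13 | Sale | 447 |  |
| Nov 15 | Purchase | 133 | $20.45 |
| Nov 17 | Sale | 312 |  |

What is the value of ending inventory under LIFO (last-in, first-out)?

Ending inventory = $2,612.90

Nov 10, 712 sold [LIFO — newest first]: 251 @ $23.45 + 350 @ $23.20 + 111 @ $23.60 = $16,625.55
Nov 13, 447 sold [LIFO — newest first]: 179 @ $19.95 + 164 @ $23.60 + 97 @ $24.25 + 7 @ $25.60 = $9,972.90
Nov 17, 312 sold [LIFO — newest first]: 133 @ $20.45 + 165 @ $25.60 + 14 @ $24.65 = $7,288.95
Total COGS = $16,625.55 + $9,972.90 + $7,288.95 = $33,887.40
Ending inventory: 106 @ $24.65 = $2,612.90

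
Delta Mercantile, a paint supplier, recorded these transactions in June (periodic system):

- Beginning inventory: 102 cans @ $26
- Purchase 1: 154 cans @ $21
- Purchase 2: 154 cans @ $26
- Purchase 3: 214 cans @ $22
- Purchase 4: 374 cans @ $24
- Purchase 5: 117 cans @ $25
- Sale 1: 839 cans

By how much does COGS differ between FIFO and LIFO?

$335

FIFO COGS: 102 @ $26 + 154 @ $21 + 154 @ $26 + 214 @ $22 + 215 @ $24 = $19,758
LIFO COGS: 117 @ $25 + 374 @ $24 + 214 @ $22 + 134 @ $26 = $20,093
Difference = |$19,758 − $20,093| = $335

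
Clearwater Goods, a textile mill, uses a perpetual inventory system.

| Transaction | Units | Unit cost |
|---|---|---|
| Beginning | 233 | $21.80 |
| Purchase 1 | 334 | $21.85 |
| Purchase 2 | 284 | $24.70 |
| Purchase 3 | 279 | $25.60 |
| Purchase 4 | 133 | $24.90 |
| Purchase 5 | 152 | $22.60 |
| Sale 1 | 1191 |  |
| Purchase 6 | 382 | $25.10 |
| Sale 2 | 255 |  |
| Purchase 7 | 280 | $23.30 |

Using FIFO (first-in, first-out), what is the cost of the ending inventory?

Sale 1 (1191) [FIFO — oldest first]: 233 @ $21.80 + 334 @ $21.85 + 284 @ $24.70 + 279 @ $25.60 + 61 @ $24.90 = $28,053.40
Sale 2 (255) [FIFO — oldest first]: 72 @ $24.90 + 152 @ $22.60 + 31 @ $25.10 = $6,006.10
Total COGS = $28,053.40 + $6,006.10 = $34,059.50
Ending inventory: 351 @ $25.10 + 280 @ $23.30 = $15,334.10

Ending inventory = $15,334.10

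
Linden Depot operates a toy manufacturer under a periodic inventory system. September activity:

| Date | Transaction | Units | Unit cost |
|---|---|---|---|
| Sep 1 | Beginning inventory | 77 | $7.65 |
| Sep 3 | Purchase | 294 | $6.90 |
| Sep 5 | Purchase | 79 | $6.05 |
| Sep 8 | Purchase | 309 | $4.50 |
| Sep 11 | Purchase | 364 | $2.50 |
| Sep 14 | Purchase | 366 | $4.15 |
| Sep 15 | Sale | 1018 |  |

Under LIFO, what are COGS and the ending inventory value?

Sep 15, 1018 sold [LIFO — newest first]: 366 @ $4.15 + 364 @ $2.50 + 288 @ $4.50 = $3,724.90
Ending inventory: 77 @ $7.65 + 294 @ $6.90 + 79 @ $6.05 + 21 @ $4.50 = $3,190.10

COGS = $3,724.90; ending inventory = $3,190.10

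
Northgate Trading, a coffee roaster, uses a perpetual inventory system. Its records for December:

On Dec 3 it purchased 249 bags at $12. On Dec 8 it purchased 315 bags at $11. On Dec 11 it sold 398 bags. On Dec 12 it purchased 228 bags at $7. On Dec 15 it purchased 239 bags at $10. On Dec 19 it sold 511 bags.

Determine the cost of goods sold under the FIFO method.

Dec 11, 398 sold [FIFO — oldest first]: 249 @ $12 + 149 @ $11 = $4,627
Dec 19, 511 sold [FIFO — oldest first]: 166 @ $11 + 228 @ $7 + 117 @ $10 = $4,592
Total COGS = $4,627 + $4,592 = $9,219
Ending inventory: 122 @ $10 = $1,220

COGS = $9,219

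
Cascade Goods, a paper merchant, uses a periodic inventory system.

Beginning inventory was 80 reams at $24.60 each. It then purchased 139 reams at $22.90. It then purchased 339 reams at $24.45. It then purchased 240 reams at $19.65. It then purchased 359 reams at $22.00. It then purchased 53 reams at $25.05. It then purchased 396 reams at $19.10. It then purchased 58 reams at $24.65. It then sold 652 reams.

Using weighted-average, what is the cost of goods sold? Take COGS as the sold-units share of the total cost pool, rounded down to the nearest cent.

Sale 1, sell 652: 652/1664 × $36,374.60 → $14,252.54
Ending inventory (cost pool remaining) = $22,122.06

COGS = $14,252.54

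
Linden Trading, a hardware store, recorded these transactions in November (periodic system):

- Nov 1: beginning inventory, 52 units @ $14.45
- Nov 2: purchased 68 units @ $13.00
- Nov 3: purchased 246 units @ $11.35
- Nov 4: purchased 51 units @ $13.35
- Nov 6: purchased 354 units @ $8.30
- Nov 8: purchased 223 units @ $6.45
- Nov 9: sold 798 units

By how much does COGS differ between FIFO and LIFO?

$1,233.80

FIFO COGS: 52 @ $14.45 + 68 @ $13.00 + 246 @ $11.35 + 51 @ $13.35 + 354 @ $8.30 + 27 @ $6.45 = $8,220.70
LIFO COGS: 223 @ $6.45 + 354 @ $8.30 + 51 @ $13.35 + 170 @ $11.35 = $6,986.90
Difference = |$8,220.70 − $6,986.90| = $1,233.80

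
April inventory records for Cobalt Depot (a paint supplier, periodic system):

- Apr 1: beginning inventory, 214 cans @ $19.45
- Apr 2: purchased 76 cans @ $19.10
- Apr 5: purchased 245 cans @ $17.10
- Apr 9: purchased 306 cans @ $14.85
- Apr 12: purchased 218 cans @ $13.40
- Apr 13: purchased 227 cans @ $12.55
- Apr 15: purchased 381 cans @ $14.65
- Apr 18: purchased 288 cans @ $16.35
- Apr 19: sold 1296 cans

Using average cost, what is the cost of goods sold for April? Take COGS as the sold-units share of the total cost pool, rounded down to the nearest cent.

COGS = $20,157.93

Apr 19, sell 1296: 1296/1955 × $30,408.00 → $20,157.93
Ending inventory (cost pool remaining) = $10,250.07
Check: goods available $30,408.00 = COGS $20,157.93 + ending $10,250.07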